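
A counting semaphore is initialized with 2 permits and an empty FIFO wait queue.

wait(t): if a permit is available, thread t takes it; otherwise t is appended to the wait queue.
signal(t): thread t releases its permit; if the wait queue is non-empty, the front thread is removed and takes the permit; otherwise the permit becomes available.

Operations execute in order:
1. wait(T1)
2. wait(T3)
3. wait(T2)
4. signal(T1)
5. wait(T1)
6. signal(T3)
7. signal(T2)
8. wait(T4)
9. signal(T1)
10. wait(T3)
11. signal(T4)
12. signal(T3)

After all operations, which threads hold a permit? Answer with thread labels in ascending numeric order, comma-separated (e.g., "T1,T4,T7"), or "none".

Answer: none

Derivation:
Step 1: wait(T1) -> count=1 queue=[] holders={T1}
Step 2: wait(T3) -> count=0 queue=[] holders={T1,T3}
Step 3: wait(T2) -> count=0 queue=[T2] holders={T1,T3}
Step 4: signal(T1) -> count=0 queue=[] holders={T2,T3}
Step 5: wait(T1) -> count=0 queue=[T1] holders={T2,T3}
Step 6: signal(T3) -> count=0 queue=[] holders={T1,T2}
Step 7: signal(T2) -> count=1 queue=[] holders={T1}
Step 8: wait(T4) -> count=0 queue=[] holders={T1,T4}
Step 9: signal(T1) -> count=1 queue=[] holders={T4}
Step 10: wait(T3) -> count=0 queue=[] holders={T3,T4}
Step 11: signal(T4) -> count=1 queue=[] holders={T3}
Step 12: signal(T3) -> count=2 queue=[] holders={none}
Final holders: none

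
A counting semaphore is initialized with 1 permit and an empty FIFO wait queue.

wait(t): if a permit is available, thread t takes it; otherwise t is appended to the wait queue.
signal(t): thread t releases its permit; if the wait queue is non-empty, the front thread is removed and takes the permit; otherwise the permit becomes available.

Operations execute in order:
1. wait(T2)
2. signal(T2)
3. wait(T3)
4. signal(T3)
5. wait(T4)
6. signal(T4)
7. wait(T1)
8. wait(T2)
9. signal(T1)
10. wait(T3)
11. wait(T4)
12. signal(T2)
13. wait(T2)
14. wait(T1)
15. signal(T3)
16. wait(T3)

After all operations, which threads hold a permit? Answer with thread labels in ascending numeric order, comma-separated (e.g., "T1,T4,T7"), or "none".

Answer: T4

Derivation:
Step 1: wait(T2) -> count=0 queue=[] holders={T2}
Step 2: signal(T2) -> count=1 queue=[] holders={none}
Step 3: wait(T3) -> count=0 queue=[] holders={T3}
Step 4: signal(T3) -> count=1 queue=[] holders={none}
Step 5: wait(T4) -> count=0 queue=[] holders={T4}
Step 6: signal(T4) -> count=1 queue=[] holders={none}
Step 7: wait(T1) -> count=0 queue=[] holders={T1}
Step 8: wait(T2) -> count=0 queue=[T2] holders={T1}
Step 9: signal(T1) -> count=0 queue=[] holders={T2}
Step 10: wait(T3) -> count=0 queue=[T3] holders={T2}
Step 11: wait(T4) -> count=0 queue=[T3,T4] holders={T2}
Step 12: signal(T2) -> count=0 queue=[T4] holders={T3}
Step 13: wait(T2) -> count=0 queue=[T4,T2] holders={T3}
Step 14: wait(T1) -> count=0 queue=[T4,T2,T1] holders={T3}
Step 15: signal(T3) -> count=0 queue=[T2,T1] holders={T4}
Step 16: wait(T3) -> count=0 queue=[T2,T1,T3] holders={T4}
Final holders: T4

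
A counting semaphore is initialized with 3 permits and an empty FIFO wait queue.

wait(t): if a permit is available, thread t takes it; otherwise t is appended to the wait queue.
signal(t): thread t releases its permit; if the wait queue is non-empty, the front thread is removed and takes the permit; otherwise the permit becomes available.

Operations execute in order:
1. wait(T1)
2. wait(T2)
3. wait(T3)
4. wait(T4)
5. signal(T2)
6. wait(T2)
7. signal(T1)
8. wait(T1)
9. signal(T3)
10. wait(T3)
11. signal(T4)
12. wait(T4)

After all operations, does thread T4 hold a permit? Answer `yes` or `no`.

Step 1: wait(T1) -> count=2 queue=[] holders={T1}
Step 2: wait(T2) -> count=1 queue=[] holders={T1,T2}
Step 3: wait(T3) -> count=0 queue=[] holders={T1,T2,T3}
Step 4: wait(T4) -> count=0 queue=[T4] holders={T1,T2,T3}
Step 5: signal(T2) -> count=0 queue=[] holders={T1,T3,T4}
Step 6: wait(T2) -> count=0 queue=[T2] holders={T1,T3,T4}
Step 7: signal(T1) -> count=0 queue=[] holders={T2,T3,T4}
Step 8: wait(T1) -> count=0 queue=[T1] holders={T2,T3,T4}
Step 9: signal(T3) -> count=0 queue=[] holders={T1,T2,T4}
Step 10: wait(T3) -> count=0 queue=[T3] holders={T1,T2,T4}
Step 11: signal(T4) -> count=0 queue=[] holders={T1,T2,T3}
Step 12: wait(T4) -> count=0 queue=[T4] holders={T1,T2,T3}
Final holders: {T1,T2,T3} -> T4 not in holders

Answer: no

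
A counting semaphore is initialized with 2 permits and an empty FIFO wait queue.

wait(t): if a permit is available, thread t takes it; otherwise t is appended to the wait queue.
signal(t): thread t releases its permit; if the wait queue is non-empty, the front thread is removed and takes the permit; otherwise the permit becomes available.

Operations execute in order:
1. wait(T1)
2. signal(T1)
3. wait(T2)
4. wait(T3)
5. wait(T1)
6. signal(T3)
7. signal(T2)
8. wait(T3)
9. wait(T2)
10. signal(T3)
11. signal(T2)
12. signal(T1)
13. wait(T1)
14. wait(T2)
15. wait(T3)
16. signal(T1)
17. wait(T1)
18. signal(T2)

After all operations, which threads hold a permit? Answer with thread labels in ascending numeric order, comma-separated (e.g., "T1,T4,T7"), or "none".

Answer: T1,T3

Derivation:
Step 1: wait(T1) -> count=1 queue=[] holders={T1}
Step 2: signal(T1) -> count=2 queue=[] holders={none}
Step 3: wait(T2) -> count=1 queue=[] holders={T2}
Step 4: wait(T3) -> count=0 queue=[] holders={T2,T3}
Step 5: wait(T1) -> count=0 queue=[T1] holders={T2,T3}
Step 6: signal(T3) -> count=0 queue=[] holders={T1,T2}
Step 7: signal(T2) -> count=1 queue=[] holders={T1}
Step 8: wait(T3) -> count=0 queue=[] holders={T1,T3}
Step 9: wait(T2) -> count=0 queue=[T2] holders={T1,T3}
Step 10: signal(T3) -> count=0 queue=[] holders={T1,T2}
Step 11: signal(T2) -> count=1 queue=[] holders={T1}
Step 12: signal(T1) -> count=2 queue=[] holders={none}
Step 13: wait(T1) -> count=1 queue=[] holders={T1}
Step 14: wait(T2) -> count=0 queue=[] holders={T1,T2}
Step 15: wait(T3) -> count=0 queue=[T3] holders={T1,T2}
Step 16: signal(T1) -> count=0 queue=[] holders={T2,T3}
Step 17: wait(T1) -> count=0 queue=[T1] holders={T2,T3}
Step 18: signal(T2) -> count=0 queue=[] holders={T1,T3}
Final holders: T1,T3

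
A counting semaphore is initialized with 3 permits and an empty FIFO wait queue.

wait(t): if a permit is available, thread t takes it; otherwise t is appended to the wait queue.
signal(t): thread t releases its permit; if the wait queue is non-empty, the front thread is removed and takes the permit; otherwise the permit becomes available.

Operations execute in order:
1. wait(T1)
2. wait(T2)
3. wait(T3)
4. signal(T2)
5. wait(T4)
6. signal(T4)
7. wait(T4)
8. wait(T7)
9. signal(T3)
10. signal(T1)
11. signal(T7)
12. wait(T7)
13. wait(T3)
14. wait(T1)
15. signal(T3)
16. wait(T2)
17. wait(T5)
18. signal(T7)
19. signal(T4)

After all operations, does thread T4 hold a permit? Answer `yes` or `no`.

Step 1: wait(T1) -> count=2 queue=[] holders={T1}
Step 2: wait(T2) -> count=1 queue=[] holders={T1,T2}
Step 3: wait(T3) -> count=0 queue=[] holders={T1,T2,T3}
Step 4: signal(T2) -> count=1 queue=[] holders={T1,T3}
Step 5: wait(T4) -> count=0 queue=[] holders={T1,T3,T4}
Step 6: signal(T4) -> count=1 queue=[] holders={T1,T3}
Step 7: wait(T4) -> count=0 queue=[] holders={T1,T3,T4}
Step 8: wait(T7) -> count=0 queue=[T7] holders={T1,T3,T4}
Step 9: signal(T3) -> count=0 queue=[] holders={T1,T4,T7}
Step 10: signal(T1) -> count=1 queue=[] holders={T4,T7}
Step 11: signal(T7) -> count=2 queue=[] holders={T4}
Step 12: wait(T7) -> count=1 queue=[] holders={T4,T7}
Step 13: wait(T3) -> count=0 queue=[] holders={T3,T4,T7}
Step 14: wait(T1) -> count=0 queue=[T1] holders={T3,T4,T7}
Step 15: signal(T3) -> count=0 queue=[] holders={T1,T4,T7}
Step 16: wait(T2) -> count=0 queue=[T2] holders={T1,T4,T7}
Step 17: wait(T5) -> count=0 queue=[T2,T5] holders={T1,T4,T7}
Step 18: signal(T7) -> count=0 queue=[T5] holders={T1,T2,T4}
Step 19: signal(T4) -> count=0 queue=[] holders={T1,T2,T5}
Final holders: {T1,T2,T5} -> T4 not in holders

Answer: no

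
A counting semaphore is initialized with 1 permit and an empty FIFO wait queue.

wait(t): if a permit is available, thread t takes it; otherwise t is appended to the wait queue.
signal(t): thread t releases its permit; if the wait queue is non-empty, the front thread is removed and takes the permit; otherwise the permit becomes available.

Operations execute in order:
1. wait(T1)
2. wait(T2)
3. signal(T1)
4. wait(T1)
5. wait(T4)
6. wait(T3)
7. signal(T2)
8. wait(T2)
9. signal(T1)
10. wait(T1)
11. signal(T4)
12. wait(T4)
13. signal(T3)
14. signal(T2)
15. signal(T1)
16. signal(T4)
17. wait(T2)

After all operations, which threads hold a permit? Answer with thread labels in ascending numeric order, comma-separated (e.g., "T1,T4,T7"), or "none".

Step 1: wait(T1) -> count=0 queue=[] holders={T1}
Step 2: wait(T2) -> count=0 queue=[T2] holders={T1}
Step 3: signal(T1) -> count=0 queue=[] holders={T2}
Step 4: wait(T1) -> count=0 queue=[T1] holders={T2}
Step 5: wait(T4) -> count=0 queue=[T1,T4] holders={T2}
Step 6: wait(T3) -> count=0 queue=[T1,T4,T3] holders={T2}
Step 7: signal(T2) -> count=0 queue=[T4,T3] holders={T1}
Step 8: wait(T2) -> count=0 queue=[T4,T3,T2] holders={T1}
Step 9: signal(T1) -> count=0 queue=[T3,T2] holders={T4}
Step 10: wait(T1) -> count=0 queue=[T3,T2,T1] holders={T4}
Step 11: signal(T4) -> count=0 queue=[T2,T1] holders={T3}
Step 12: wait(T4) -> count=0 queue=[T2,T1,T4] holders={T3}
Step 13: signal(T3) -> count=0 queue=[T1,T4] holders={T2}
Step 14: signal(T2) -> count=0 queue=[T4] holders={T1}
Step 15: signal(T1) -> count=0 queue=[] holders={T4}
Step 16: signal(T4) -> count=1 queue=[] holders={none}
Step 17: wait(T2) -> count=0 queue=[] holders={T2}
Final holders: T2

Answer: T2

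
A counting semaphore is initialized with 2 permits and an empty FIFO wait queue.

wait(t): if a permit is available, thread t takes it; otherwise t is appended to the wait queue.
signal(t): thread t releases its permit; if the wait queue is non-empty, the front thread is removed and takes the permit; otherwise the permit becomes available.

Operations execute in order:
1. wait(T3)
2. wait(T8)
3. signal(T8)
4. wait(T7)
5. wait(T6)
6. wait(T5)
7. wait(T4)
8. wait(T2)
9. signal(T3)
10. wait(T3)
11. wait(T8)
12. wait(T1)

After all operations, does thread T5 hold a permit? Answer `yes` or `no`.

Answer: no

Derivation:
Step 1: wait(T3) -> count=1 queue=[] holders={T3}
Step 2: wait(T8) -> count=0 queue=[] holders={T3,T8}
Step 3: signal(T8) -> count=1 queue=[] holders={T3}
Step 4: wait(T7) -> count=0 queue=[] holders={T3,T7}
Step 5: wait(T6) -> count=0 queue=[T6] holders={T3,T7}
Step 6: wait(T5) -> count=0 queue=[T6,T5] holders={T3,T7}
Step 7: wait(T4) -> count=0 queue=[T6,T5,T4] holders={T3,T7}
Step 8: wait(T2) -> count=0 queue=[T6,T5,T4,T2] holders={T3,T7}
Step 9: signal(T3) -> count=0 queue=[T5,T4,T2] holders={T6,T7}
Step 10: wait(T3) -> count=0 queue=[T5,T4,T2,T3] holders={T6,T7}
Step 11: wait(T8) -> count=0 queue=[T5,T4,T2,T3,T8] holders={T6,T7}
Step 12: wait(T1) -> count=0 queue=[T5,T4,T2,T3,T8,T1] holders={T6,T7}
Final holders: {T6,T7} -> T5 not in holders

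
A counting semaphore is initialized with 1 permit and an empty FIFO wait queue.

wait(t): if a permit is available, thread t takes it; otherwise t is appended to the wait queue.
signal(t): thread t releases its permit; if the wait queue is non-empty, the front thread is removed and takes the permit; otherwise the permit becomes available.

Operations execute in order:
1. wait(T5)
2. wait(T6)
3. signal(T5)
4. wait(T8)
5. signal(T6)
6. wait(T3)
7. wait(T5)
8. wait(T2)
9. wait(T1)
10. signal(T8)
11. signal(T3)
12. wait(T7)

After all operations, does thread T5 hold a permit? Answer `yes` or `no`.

Answer: yes

Derivation:
Step 1: wait(T5) -> count=0 queue=[] holders={T5}
Step 2: wait(T6) -> count=0 queue=[T6] holders={T5}
Step 3: signal(T5) -> count=0 queue=[] holders={T6}
Step 4: wait(T8) -> count=0 queue=[T8] holders={T6}
Step 5: signal(T6) -> count=0 queue=[] holders={T8}
Step 6: wait(T3) -> count=0 queue=[T3] holders={T8}
Step 7: wait(T5) -> count=0 queue=[T3,T5] holders={T8}
Step 8: wait(T2) -> count=0 queue=[T3,T5,T2] holders={T8}
Step 9: wait(T1) -> count=0 queue=[T3,T5,T2,T1] holders={T8}
Step 10: signal(T8) -> count=0 queue=[T5,T2,T1] holders={T3}
Step 11: signal(T3) -> count=0 queue=[T2,T1] holders={T5}
Step 12: wait(T7) -> count=0 queue=[T2,T1,T7] holders={T5}
Final holders: {T5} -> T5 in holders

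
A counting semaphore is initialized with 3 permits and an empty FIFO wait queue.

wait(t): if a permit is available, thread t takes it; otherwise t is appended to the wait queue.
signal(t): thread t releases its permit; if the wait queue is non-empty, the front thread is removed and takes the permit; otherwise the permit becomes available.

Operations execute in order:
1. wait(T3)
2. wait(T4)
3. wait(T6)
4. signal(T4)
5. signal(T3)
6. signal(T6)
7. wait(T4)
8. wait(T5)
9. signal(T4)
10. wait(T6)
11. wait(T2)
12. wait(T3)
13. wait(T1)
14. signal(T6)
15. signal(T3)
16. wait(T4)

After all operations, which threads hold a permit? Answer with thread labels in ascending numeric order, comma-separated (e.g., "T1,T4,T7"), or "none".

Answer: T1,T2,T5

Derivation:
Step 1: wait(T3) -> count=2 queue=[] holders={T3}
Step 2: wait(T4) -> count=1 queue=[] holders={T3,T4}
Step 3: wait(T6) -> count=0 queue=[] holders={T3,T4,T6}
Step 4: signal(T4) -> count=1 queue=[] holders={T3,T6}
Step 5: signal(T3) -> count=2 queue=[] holders={T6}
Step 6: signal(T6) -> count=3 queue=[] holders={none}
Step 7: wait(T4) -> count=2 queue=[] holders={T4}
Step 8: wait(T5) -> count=1 queue=[] holders={T4,T5}
Step 9: signal(T4) -> count=2 queue=[] holders={T5}
Step 10: wait(T6) -> count=1 queue=[] holders={T5,T6}
Step 11: wait(T2) -> count=0 queue=[] holders={T2,T5,T6}
Step 12: wait(T3) -> count=0 queue=[T3] holders={T2,T5,T6}
Step 13: wait(T1) -> count=0 queue=[T3,T1] holders={T2,T5,T6}
Step 14: signal(T6) -> count=0 queue=[T1] holders={T2,T3,T5}
Step 15: signal(T3) -> count=0 queue=[] holders={T1,T2,T5}
Step 16: wait(T4) -> count=0 queue=[T4] holders={T1,T2,T5}
Final holders: T1,T2,T5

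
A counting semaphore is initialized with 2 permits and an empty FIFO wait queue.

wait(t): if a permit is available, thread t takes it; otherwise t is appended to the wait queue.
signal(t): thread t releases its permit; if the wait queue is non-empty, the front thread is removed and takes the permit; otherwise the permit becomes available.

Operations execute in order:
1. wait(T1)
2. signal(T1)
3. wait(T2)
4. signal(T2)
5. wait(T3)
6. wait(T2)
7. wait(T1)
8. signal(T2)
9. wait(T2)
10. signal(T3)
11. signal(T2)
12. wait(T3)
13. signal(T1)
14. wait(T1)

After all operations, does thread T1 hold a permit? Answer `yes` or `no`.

Answer: yes

Derivation:
Step 1: wait(T1) -> count=1 queue=[] holders={T1}
Step 2: signal(T1) -> count=2 queue=[] holders={none}
Step 3: wait(T2) -> count=1 queue=[] holders={T2}
Step 4: signal(T2) -> count=2 queue=[] holders={none}
Step 5: wait(T3) -> count=1 queue=[] holders={T3}
Step 6: wait(T2) -> count=0 queue=[] holders={T2,T3}
Step 7: wait(T1) -> count=0 queue=[T1] holders={T2,T3}
Step 8: signal(T2) -> count=0 queue=[] holders={T1,T3}
Step 9: wait(T2) -> count=0 queue=[T2] holders={T1,T3}
Step 10: signal(T3) -> count=0 queue=[] holders={T1,T2}
Step 11: signal(T2) -> count=1 queue=[] holders={T1}
Step 12: wait(T3) -> count=0 queue=[] holders={T1,T3}
Step 13: signal(T1) -> count=1 queue=[] holders={T3}
Step 14: wait(T1) -> count=0 queue=[] holders={T1,T3}
Final holders: {T1,T3} -> T1 in holders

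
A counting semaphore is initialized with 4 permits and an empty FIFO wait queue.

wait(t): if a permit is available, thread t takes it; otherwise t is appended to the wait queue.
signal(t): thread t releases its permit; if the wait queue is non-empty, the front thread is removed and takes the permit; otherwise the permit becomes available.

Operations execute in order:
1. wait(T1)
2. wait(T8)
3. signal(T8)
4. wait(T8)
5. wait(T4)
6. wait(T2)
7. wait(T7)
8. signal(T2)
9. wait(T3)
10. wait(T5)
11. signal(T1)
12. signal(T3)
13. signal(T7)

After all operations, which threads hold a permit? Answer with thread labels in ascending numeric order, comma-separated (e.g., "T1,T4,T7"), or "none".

Answer: T4,T5,T8

Derivation:
Step 1: wait(T1) -> count=3 queue=[] holders={T1}
Step 2: wait(T8) -> count=2 queue=[] holders={T1,T8}
Step 3: signal(T8) -> count=3 queue=[] holders={T1}
Step 4: wait(T8) -> count=2 queue=[] holders={T1,T8}
Step 5: wait(T4) -> count=1 queue=[] holders={T1,T4,T8}
Step 6: wait(T2) -> count=0 queue=[] holders={T1,T2,T4,T8}
Step 7: wait(T7) -> count=0 queue=[T7] holders={T1,T2,T4,T8}
Step 8: signal(T2) -> count=0 queue=[] holders={T1,T4,T7,T8}
Step 9: wait(T3) -> count=0 queue=[T3] holders={T1,T4,T7,T8}
Step 10: wait(T5) -> count=0 queue=[T3,T5] holders={T1,T4,T7,T8}
Step 11: signal(T1) -> count=0 queue=[T5] holders={T3,T4,T7,T8}
Step 12: signal(T3) -> count=0 queue=[] holders={T4,T5,T7,T8}
Step 13: signal(T7) -> count=1 queue=[] holders={T4,T5,T8}
Final holders: T4,T5,T8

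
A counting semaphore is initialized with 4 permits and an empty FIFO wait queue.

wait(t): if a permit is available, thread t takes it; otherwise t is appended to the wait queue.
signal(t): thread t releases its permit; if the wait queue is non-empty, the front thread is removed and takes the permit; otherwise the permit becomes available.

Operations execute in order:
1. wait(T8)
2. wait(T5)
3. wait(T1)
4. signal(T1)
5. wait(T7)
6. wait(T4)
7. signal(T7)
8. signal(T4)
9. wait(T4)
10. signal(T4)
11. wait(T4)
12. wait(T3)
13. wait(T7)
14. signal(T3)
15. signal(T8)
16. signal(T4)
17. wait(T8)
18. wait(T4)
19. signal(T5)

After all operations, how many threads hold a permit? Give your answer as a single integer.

Step 1: wait(T8) -> count=3 queue=[] holders={T8}
Step 2: wait(T5) -> count=2 queue=[] holders={T5,T8}
Step 3: wait(T1) -> count=1 queue=[] holders={T1,T5,T8}
Step 4: signal(T1) -> count=2 queue=[] holders={T5,T8}
Step 5: wait(T7) -> count=1 queue=[] holders={T5,T7,T8}
Step 6: wait(T4) -> count=0 queue=[] holders={T4,T5,T7,T8}
Step 7: signal(T7) -> count=1 queue=[] holders={T4,T5,T8}
Step 8: signal(T4) -> count=2 queue=[] holders={T5,T8}
Step 9: wait(T4) -> count=1 queue=[] holders={T4,T5,T8}
Step 10: signal(T4) -> count=2 queue=[] holders={T5,T8}
Step 11: wait(T4) -> count=1 queue=[] holders={T4,T5,T8}
Step 12: wait(T3) -> count=0 queue=[] holders={T3,T4,T5,T8}
Step 13: wait(T7) -> count=0 queue=[T7] holders={T3,T4,T5,T8}
Step 14: signal(T3) -> count=0 queue=[] holders={T4,T5,T7,T8}
Step 15: signal(T8) -> count=1 queue=[] holders={T4,T5,T7}
Step 16: signal(T4) -> count=2 queue=[] holders={T5,T7}
Step 17: wait(T8) -> count=1 queue=[] holders={T5,T7,T8}
Step 18: wait(T4) -> count=0 queue=[] holders={T4,T5,T7,T8}
Step 19: signal(T5) -> count=1 queue=[] holders={T4,T7,T8}
Final holders: {T4,T7,T8} -> 3 thread(s)

Answer: 3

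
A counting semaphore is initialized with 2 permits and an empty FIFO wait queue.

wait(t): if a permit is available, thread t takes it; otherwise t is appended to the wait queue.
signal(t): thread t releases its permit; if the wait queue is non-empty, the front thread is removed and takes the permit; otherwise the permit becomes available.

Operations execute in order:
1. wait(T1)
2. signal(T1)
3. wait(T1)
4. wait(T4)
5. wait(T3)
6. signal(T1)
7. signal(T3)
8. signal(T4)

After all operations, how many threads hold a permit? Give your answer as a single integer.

Step 1: wait(T1) -> count=1 queue=[] holders={T1}
Step 2: signal(T1) -> count=2 queue=[] holders={none}
Step 3: wait(T1) -> count=1 queue=[] holders={T1}
Step 4: wait(T4) -> count=0 queue=[] holders={T1,T4}
Step 5: wait(T3) -> count=0 queue=[T3] holders={T1,T4}
Step 6: signal(T1) -> count=0 queue=[] holders={T3,T4}
Step 7: signal(T3) -> count=1 queue=[] holders={T4}
Step 8: signal(T4) -> count=2 queue=[] holders={none}
Final holders: {none} -> 0 thread(s)

Answer: 0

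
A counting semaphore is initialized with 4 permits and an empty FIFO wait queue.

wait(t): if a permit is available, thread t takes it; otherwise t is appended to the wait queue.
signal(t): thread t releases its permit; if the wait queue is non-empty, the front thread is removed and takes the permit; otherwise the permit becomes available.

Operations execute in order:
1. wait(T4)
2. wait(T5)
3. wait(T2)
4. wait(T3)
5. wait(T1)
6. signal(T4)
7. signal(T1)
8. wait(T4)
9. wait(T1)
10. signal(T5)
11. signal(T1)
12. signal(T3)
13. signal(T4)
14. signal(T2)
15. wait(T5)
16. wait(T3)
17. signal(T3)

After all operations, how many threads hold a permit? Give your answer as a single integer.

Answer: 1

Derivation:
Step 1: wait(T4) -> count=3 queue=[] holders={T4}
Step 2: wait(T5) -> count=2 queue=[] holders={T4,T5}
Step 3: wait(T2) -> count=1 queue=[] holders={T2,T4,T5}
Step 4: wait(T3) -> count=0 queue=[] holders={T2,T3,T4,T5}
Step 5: wait(T1) -> count=0 queue=[T1] holders={T2,T3,T4,T5}
Step 6: signal(T4) -> count=0 queue=[] holders={T1,T2,T3,T5}
Step 7: signal(T1) -> count=1 queue=[] holders={T2,T3,T5}
Step 8: wait(T4) -> count=0 queue=[] holders={T2,T3,T4,T5}
Step 9: wait(T1) -> count=0 queue=[T1] holders={T2,T3,T4,T5}
Step 10: signal(T5) -> count=0 queue=[] holders={T1,T2,T3,T4}
Step 11: signal(T1) -> count=1 queue=[] holders={T2,T3,T4}
Step 12: signal(T3) -> count=2 queue=[] holders={T2,T4}
Step 13: signal(T4) -> count=3 queue=[] holders={T2}
Step 14: signal(T2) -> count=4 queue=[] holders={none}
Step 15: wait(T5) -> count=3 queue=[] holders={T5}
Step 16: wait(T3) -> count=2 queue=[] holders={T3,T5}
Step 17: signal(T3) -> count=3 queue=[] holders={T5}
Final holders: {T5} -> 1 thread(s)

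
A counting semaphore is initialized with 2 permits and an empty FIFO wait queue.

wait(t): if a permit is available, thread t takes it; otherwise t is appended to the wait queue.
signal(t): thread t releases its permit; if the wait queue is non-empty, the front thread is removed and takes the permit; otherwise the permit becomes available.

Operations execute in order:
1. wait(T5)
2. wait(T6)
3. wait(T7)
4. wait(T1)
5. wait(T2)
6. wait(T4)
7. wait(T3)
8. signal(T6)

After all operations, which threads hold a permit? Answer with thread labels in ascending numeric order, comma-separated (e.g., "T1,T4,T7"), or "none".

Step 1: wait(T5) -> count=1 queue=[] holders={T5}
Step 2: wait(T6) -> count=0 queue=[] holders={T5,T6}
Step 3: wait(T7) -> count=0 queue=[T7] holders={T5,T6}
Step 4: wait(T1) -> count=0 queue=[T7,T1] holders={T5,T6}
Step 5: wait(T2) -> count=0 queue=[T7,T1,T2] holders={T5,T6}
Step 6: wait(T4) -> count=0 queue=[T7,T1,T2,T4] holders={T5,T6}
Step 7: wait(T3) -> count=0 queue=[T7,T1,T2,T4,T3] holders={T5,T6}
Step 8: signal(T6) -> count=0 queue=[T1,T2,T4,T3] holders={T5,T7}
Final holders: T5,T7

Answer: T5,T7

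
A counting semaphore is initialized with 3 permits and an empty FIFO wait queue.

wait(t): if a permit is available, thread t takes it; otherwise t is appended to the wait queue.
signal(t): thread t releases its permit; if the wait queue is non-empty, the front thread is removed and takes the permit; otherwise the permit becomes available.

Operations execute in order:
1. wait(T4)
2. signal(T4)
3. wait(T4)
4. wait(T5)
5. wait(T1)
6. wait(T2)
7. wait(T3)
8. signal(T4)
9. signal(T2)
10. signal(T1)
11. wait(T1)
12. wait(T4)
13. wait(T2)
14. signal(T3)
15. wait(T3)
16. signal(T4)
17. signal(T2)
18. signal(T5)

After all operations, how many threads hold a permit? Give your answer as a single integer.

Answer: 2

Derivation:
Step 1: wait(T4) -> count=2 queue=[] holders={T4}
Step 2: signal(T4) -> count=3 queue=[] holders={none}
Step 3: wait(T4) -> count=2 queue=[] holders={T4}
Step 4: wait(T5) -> count=1 queue=[] holders={T4,T5}
Step 5: wait(T1) -> count=0 queue=[] holders={T1,T4,T5}
Step 6: wait(T2) -> count=0 queue=[T2] holders={T1,T4,T5}
Step 7: wait(T3) -> count=0 queue=[T2,T3] holders={T1,T4,T5}
Step 8: signal(T4) -> count=0 queue=[T3] holders={T1,T2,T5}
Step 9: signal(T2) -> count=0 queue=[] holders={T1,T3,T5}
Step 10: signal(T1) -> count=1 queue=[] holders={T3,T5}
Step 11: wait(T1) -> count=0 queue=[] holders={T1,T3,T5}
Step 12: wait(T4) -> count=0 queue=[T4] holders={T1,T3,T5}
Step 13: wait(T2) -> count=0 queue=[T4,T2] holders={T1,T3,T5}
Step 14: signal(T3) -> count=0 queue=[T2] holders={T1,T4,T5}
Step 15: wait(T3) -> count=0 queue=[T2,T3] holders={T1,T4,T5}
Step 16: signal(T4) -> count=0 queue=[T3] holders={T1,T2,T5}
Step 17: signal(T2) -> count=0 queue=[] holders={T1,T3,T5}
Step 18: signal(T5) -> count=1 queue=[] holders={T1,T3}
Final holders: {T1,T3} -> 2 thread(s)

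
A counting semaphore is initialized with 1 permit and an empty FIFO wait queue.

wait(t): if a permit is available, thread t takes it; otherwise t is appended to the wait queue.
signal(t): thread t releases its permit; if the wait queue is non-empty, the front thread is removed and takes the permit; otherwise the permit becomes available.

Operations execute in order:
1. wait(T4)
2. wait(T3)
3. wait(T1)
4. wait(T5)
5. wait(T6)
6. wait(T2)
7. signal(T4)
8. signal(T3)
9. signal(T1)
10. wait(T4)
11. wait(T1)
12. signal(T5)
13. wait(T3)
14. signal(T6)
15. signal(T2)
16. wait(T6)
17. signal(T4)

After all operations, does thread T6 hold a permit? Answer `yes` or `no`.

Step 1: wait(T4) -> count=0 queue=[] holders={T4}
Step 2: wait(T3) -> count=0 queue=[T3] holders={T4}
Step 3: wait(T1) -> count=0 queue=[T3,T1] holders={T4}
Step 4: wait(T5) -> count=0 queue=[T3,T1,T5] holders={T4}
Step 5: wait(T6) -> count=0 queue=[T3,T1,T5,T6] holders={T4}
Step 6: wait(T2) -> count=0 queue=[T3,T1,T5,T6,T2] holders={T4}
Step 7: signal(T4) -> count=0 queue=[T1,T5,T6,T2] holders={T3}
Step 8: signal(T3) -> count=0 queue=[T5,T6,T2] holders={T1}
Step 9: signal(T1) -> count=0 queue=[T6,T2] holders={T5}
Step 10: wait(T4) -> count=0 queue=[T6,T2,T4] holders={T5}
Step 11: wait(T1) -> count=0 queue=[T6,T2,T4,T1] holders={T5}
Step 12: signal(T5) -> count=0 queue=[T2,T4,T1] holders={T6}
Step 13: wait(T3) -> count=0 queue=[T2,T4,T1,T3] holders={T6}
Step 14: signal(T6) -> count=0 queue=[T4,T1,T3] holders={T2}
Step 15: signal(T2) -> count=0 queue=[T1,T3] holders={T4}
Step 16: wait(T6) -> count=0 queue=[T1,T3,T6] holders={T4}
Step 17: signal(T4) -> count=0 queue=[T3,T6] holders={T1}
Final holders: {T1} -> T6 not in holders

Answer: no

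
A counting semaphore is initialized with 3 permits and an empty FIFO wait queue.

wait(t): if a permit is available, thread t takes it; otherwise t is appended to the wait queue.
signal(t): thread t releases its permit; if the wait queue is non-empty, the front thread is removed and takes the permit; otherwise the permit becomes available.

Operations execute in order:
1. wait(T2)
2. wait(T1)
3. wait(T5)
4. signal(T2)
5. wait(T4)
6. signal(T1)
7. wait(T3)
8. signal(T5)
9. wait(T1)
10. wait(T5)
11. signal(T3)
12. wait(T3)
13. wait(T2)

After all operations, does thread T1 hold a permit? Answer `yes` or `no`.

Step 1: wait(T2) -> count=2 queue=[] holders={T2}
Step 2: wait(T1) -> count=1 queue=[] holders={T1,T2}
Step 3: wait(T5) -> count=0 queue=[] holders={T1,T2,T5}
Step 4: signal(T2) -> count=1 queue=[] holders={T1,T5}
Step 5: wait(T4) -> count=0 queue=[] holders={T1,T4,T5}
Step 6: signal(T1) -> count=1 queue=[] holders={T4,T5}
Step 7: wait(T3) -> count=0 queue=[] holders={T3,T4,T5}
Step 8: signal(T5) -> count=1 queue=[] holders={T3,T4}
Step 9: wait(T1) -> count=0 queue=[] holders={T1,T3,T4}
Step 10: wait(T5) -> count=0 queue=[T5] holders={T1,T3,T4}
Step 11: signal(T3) -> count=0 queue=[] holders={T1,T4,T5}
Step 12: wait(T3) -> count=0 queue=[T3] holders={T1,T4,T5}
Step 13: wait(T2) -> count=0 queue=[T3,T2] holders={T1,T4,T5}
Final holders: {T1,T4,T5} -> T1 in holders

Answer: yes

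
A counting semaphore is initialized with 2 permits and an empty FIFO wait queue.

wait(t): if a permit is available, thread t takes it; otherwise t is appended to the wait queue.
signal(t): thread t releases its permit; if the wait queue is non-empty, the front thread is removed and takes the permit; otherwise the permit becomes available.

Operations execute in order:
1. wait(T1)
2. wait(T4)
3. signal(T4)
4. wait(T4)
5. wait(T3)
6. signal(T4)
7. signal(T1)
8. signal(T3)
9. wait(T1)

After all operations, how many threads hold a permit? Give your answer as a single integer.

Step 1: wait(T1) -> count=1 queue=[] holders={T1}
Step 2: wait(T4) -> count=0 queue=[] holders={T1,T4}
Step 3: signal(T4) -> count=1 queue=[] holders={T1}
Step 4: wait(T4) -> count=0 queue=[] holders={T1,T4}
Step 5: wait(T3) -> count=0 queue=[T3] holders={T1,T4}
Step 6: signal(T4) -> count=0 queue=[] holders={T1,T3}
Step 7: signal(T1) -> count=1 queue=[] holders={T3}
Step 8: signal(T3) -> count=2 queue=[] holders={none}
Step 9: wait(T1) -> count=1 queue=[] holders={T1}
Final holders: {T1} -> 1 thread(s)

Answer: 1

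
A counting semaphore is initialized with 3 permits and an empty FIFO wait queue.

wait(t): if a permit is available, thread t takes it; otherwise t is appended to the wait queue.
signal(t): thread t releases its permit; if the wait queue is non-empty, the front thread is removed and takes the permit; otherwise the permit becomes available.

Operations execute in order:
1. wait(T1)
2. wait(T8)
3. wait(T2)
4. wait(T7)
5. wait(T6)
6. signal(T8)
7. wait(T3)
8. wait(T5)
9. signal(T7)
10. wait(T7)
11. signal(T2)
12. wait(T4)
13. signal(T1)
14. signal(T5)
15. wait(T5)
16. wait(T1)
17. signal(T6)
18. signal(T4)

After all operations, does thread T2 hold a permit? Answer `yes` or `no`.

Answer: no

Derivation:
Step 1: wait(T1) -> count=2 queue=[] holders={T1}
Step 2: wait(T8) -> count=1 queue=[] holders={T1,T8}
Step 3: wait(T2) -> count=0 queue=[] holders={T1,T2,T8}
Step 4: wait(T7) -> count=0 queue=[T7] holders={T1,T2,T8}
Step 5: wait(T6) -> count=0 queue=[T7,T6] holders={T1,T2,T8}
Step 6: signal(T8) -> count=0 queue=[T6] holders={T1,T2,T7}
Step 7: wait(T3) -> count=0 queue=[T6,T3] holders={T1,T2,T7}
Step 8: wait(T5) -> count=0 queue=[T6,T3,T5] holders={T1,T2,T7}
Step 9: signal(T7) -> count=0 queue=[T3,T5] holders={T1,T2,T6}
Step 10: wait(T7) -> count=0 queue=[T3,T5,T7] holders={T1,T2,T6}
Step 11: signal(T2) -> count=0 queue=[T5,T7] holders={T1,T3,T6}
Step 12: wait(T4) -> count=0 queue=[T5,T7,T4] holders={T1,T3,T6}
Step 13: signal(T1) -> count=0 queue=[T7,T4] holders={T3,T5,T6}
Step 14: signal(T5) -> count=0 queue=[T4] holders={T3,T6,T7}
Step 15: wait(T5) -> count=0 queue=[T4,T5] holders={T3,T6,T7}
Step 16: wait(T1) -> count=0 queue=[T4,T5,T1] holders={T3,T6,T7}
Step 17: signal(T6) -> count=0 queue=[T5,T1] holders={T3,T4,T7}
Step 18: signal(T4) -> count=0 queue=[T1] holders={T3,T5,T7}
Final holders: {T3,T5,T7} -> T2 not in holders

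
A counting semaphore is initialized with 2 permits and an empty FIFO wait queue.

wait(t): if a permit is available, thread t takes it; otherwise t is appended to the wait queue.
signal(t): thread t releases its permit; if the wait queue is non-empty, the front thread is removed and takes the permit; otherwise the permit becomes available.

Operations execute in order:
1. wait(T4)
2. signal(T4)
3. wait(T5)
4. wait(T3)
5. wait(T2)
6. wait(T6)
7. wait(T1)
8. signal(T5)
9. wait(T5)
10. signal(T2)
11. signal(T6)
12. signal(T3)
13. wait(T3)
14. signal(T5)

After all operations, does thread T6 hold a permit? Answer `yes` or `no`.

Answer: no

Derivation:
Step 1: wait(T4) -> count=1 queue=[] holders={T4}
Step 2: signal(T4) -> count=2 queue=[] holders={none}
Step 3: wait(T5) -> count=1 queue=[] holders={T5}
Step 4: wait(T3) -> count=0 queue=[] holders={T3,T5}
Step 5: wait(T2) -> count=0 queue=[T2] holders={T3,T5}
Step 6: wait(T6) -> count=0 queue=[T2,T6] holders={T3,T5}
Step 7: wait(T1) -> count=0 queue=[T2,T6,T1] holders={T3,T5}
Step 8: signal(T5) -> count=0 queue=[T6,T1] holders={T2,T3}
Step 9: wait(T5) -> count=0 queue=[T6,T1,T5] holders={T2,T3}
Step 10: signal(T2) -> count=0 queue=[T1,T5] holders={T3,T6}
Step 11: signal(T6) -> count=0 queue=[T5] holders={T1,T3}
Step 12: signal(T3) -> count=0 queue=[] holders={T1,T5}
Step 13: wait(T3) -> count=0 queue=[T3] holders={T1,T5}
Step 14: signal(T5) -> count=0 queue=[] holders={T1,T3}
Final holders: {T1,T3} -> T6 not in holders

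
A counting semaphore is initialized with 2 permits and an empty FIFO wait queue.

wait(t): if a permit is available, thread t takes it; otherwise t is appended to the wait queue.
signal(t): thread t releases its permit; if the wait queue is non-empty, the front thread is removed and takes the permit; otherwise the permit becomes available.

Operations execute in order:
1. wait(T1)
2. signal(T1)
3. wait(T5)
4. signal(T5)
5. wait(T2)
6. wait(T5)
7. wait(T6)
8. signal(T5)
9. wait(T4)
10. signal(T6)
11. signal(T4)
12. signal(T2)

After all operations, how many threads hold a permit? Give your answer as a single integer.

Step 1: wait(T1) -> count=1 queue=[] holders={T1}
Step 2: signal(T1) -> count=2 queue=[] holders={none}
Step 3: wait(T5) -> count=1 queue=[] holders={T5}
Step 4: signal(T5) -> count=2 queue=[] holders={none}
Step 5: wait(T2) -> count=1 queue=[] holders={T2}
Step 6: wait(T5) -> count=0 queue=[] holders={T2,T5}
Step 7: wait(T6) -> count=0 queue=[T6] holders={T2,T5}
Step 8: signal(T5) -> count=0 queue=[] holders={T2,T6}
Step 9: wait(T4) -> count=0 queue=[T4] holders={T2,T6}
Step 10: signal(T6) -> count=0 queue=[] holders={T2,T4}
Step 11: signal(T4) -> count=1 queue=[] holders={T2}
Step 12: signal(T2) -> count=2 queue=[] holders={none}
Final holders: {none} -> 0 thread(s)

Answer: 0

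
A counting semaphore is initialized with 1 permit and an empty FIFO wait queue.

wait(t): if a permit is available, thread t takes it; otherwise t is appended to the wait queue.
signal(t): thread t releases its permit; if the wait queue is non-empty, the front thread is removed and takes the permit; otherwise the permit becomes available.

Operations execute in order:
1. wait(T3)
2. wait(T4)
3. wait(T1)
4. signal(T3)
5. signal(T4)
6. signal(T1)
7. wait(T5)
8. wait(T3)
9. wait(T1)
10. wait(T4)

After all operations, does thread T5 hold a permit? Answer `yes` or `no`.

Step 1: wait(T3) -> count=0 queue=[] holders={T3}
Step 2: wait(T4) -> count=0 queue=[T4] holders={T3}
Step 3: wait(T1) -> count=0 queue=[T4,T1] holders={T3}
Step 4: signal(T3) -> count=0 queue=[T1] holders={T4}
Step 5: signal(T4) -> count=0 queue=[] holders={T1}
Step 6: signal(T1) -> count=1 queue=[] holders={none}
Step 7: wait(T5) -> count=0 queue=[] holders={T5}
Step 8: wait(T3) -> count=0 queue=[T3] holders={T5}
Step 9: wait(T1) -> count=0 queue=[T3,T1] holders={T5}
Step 10: wait(T4) -> count=0 queue=[T3,T1,T4] holders={T5}
Final holders: {T5} -> T5 in holders

Answer: yes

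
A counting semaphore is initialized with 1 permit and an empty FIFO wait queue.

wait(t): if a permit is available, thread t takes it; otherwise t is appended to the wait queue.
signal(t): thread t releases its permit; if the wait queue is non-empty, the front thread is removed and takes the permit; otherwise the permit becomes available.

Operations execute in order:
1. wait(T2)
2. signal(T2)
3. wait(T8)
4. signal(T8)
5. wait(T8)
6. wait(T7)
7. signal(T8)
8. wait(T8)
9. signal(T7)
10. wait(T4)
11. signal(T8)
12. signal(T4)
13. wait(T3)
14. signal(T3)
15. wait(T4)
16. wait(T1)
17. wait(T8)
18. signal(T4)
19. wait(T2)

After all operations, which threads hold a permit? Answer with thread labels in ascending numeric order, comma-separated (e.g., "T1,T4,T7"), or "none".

Step 1: wait(T2) -> count=0 queue=[] holders={T2}
Step 2: signal(T2) -> count=1 queue=[] holders={none}
Step 3: wait(T8) -> count=0 queue=[] holders={T8}
Step 4: signal(T8) -> count=1 queue=[] holders={none}
Step 5: wait(T8) -> count=0 queue=[] holders={T8}
Step 6: wait(T7) -> count=0 queue=[T7] holders={T8}
Step 7: signal(T8) -> count=0 queue=[] holders={T7}
Step 8: wait(T8) -> count=0 queue=[T8] holders={T7}
Step 9: signal(T7) -> count=0 queue=[] holders={T8}
Step 10: wait(T4) -> count=0 queue=[T4] holders={T8}
Step 11: signal(T8) -> count=0 queue=[] holders={T4}
Step 12: signal(T4) -> count=1 queue=[] holders={none}
Step 13: wait(T3) -> count=0 queue=[] holders={T3}
Step 14: signal(T3) -> count=1 queue=[] holders={none}
Step 15: wait(T4) -> count=0 queue=[] holders={T4}
Step 16: wait(T1) -> count=0 queue=[T1] holders={T4}
Step 17: wait(T8) -> count=0 queue=[T1,T8] holders={T4}
Step 18: signal(T4) -> count=0 queue=[T8] holders={T1}
Step 19: wait(T2) -> count=0 queue=[T8,T2] holders={T1}
Final holders: T1

Answer: T1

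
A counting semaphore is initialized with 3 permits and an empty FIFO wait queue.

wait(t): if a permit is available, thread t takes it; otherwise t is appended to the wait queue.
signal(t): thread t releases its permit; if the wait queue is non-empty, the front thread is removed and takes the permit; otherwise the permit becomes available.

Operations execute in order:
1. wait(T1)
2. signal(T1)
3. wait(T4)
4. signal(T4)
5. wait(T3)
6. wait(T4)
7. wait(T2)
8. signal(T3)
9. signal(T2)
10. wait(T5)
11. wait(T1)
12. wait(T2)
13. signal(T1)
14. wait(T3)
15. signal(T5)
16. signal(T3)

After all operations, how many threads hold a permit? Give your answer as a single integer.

Answer: 2

Derivation:
Step 1: wait(T1) -> count=2 queue=[] holders={T1}
Step 2: signal(T1) -> count=3 queue=[] holders={none}
Step 3: wait(T4) -> count=2 queue=[] holders={T4}
Step 4: signal(T4) -> count=3 queue=[] holders={none}
Step 5: wait(T3) -> count=2 queue=[] holders={T3}
Step 6: wait(T4) -> count=1 queue=[] holders={T3,T4}
Step 7: wait(T2) -> count=0 queue=[] holders={T2,T3,T4}
Step 8: signal(T3) -> count=1 queue=[] holders={T2,T4}
Step 9: signal(T2) -> count=2 queue=[] holders={T4}
Step 10: wait(T5) -> count=1 queue=[] holders={T4,T5}
Step 11: wait(T1) -> count=0 queue=[] holders={T1,T4,T5}
Step 12: wait(T2) -> count=0 queue=[T2] holders={T1,T4,T5}
Step 13: signal(T1) -> count=0 queue=[] holders={T2,T4,T5}
Step 14: wait(T3) -> count=0 queue=[T3] holders={T2,T4,T5}
Step 15: signal(T5) -> count=0 queue=[] holders={T2,T3,T4}
Step 16: signal(T3) -> count=1 queue=[] holders={T2,T4}
Final holders: {T2,T4} -> 2 thread(s)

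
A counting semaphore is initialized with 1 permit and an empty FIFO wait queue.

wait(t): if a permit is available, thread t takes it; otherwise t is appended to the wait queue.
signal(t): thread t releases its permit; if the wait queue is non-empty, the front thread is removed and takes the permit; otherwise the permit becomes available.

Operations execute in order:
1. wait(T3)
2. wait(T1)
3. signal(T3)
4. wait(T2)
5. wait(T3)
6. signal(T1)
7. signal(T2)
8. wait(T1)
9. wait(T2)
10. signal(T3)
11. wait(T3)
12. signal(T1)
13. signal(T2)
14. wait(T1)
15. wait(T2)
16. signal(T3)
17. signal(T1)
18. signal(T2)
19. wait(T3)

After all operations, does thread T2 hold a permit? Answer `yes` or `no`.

Answer: no

Derivation:
Step 1: wait(T3) -> count=0 queue=[] holders={T3}
Step 2: wait(T1) -> count=0 queue=[T1] holders={T3}
Step 3: signal(T3) -> count=0 queue=[] holders={T1}
Step 4: wait(T2) -> count=0 queue=[T2] holders={T1}
Step 5: wait(T3) -> count=0 queue=[T2,T3] holders={T1}
Step 6: signal(T1) -> count=0 queue=[T3] holders={T2}
Step 7: signal(T2) -> count=0 queue=[] holders={T3}
Step 8: wait(T1) -> count=0 queue=[T1] holders={T3}
Step 9: wait(T2) -> count=0 queue=[T1,T2] holders={T3}
Step 10: signal(T3) -> count=0 queue=[T2] holders={T1}
Step 11: wait(T3) -> count=0 queue=[T2,T3] holders={T1}
Step 12: signal(T1) -> count=0 queue=[T3] holders={T2}
Step 13: signal(T2) -> count=0 queue=[] holders={T3}
Step 14: wait(T1) -> count=0 queue=[T1] holders={T3}
Step 15: wait(T2) -> count=0 queue=[T1,T2] holders={T3}
Step 16: signal(T3) -> count=0 queue=[T2] holders={T1}
Step 17: signal(T1) -> count=0 queue=[] holders={T2}
Step 18: signal(T2) -> count=1 queue=[] holders={none}
Step 19: wait(T3) -> count=0 queue=[] holders={T3}
Final holders: {T3} -> T2 not in holders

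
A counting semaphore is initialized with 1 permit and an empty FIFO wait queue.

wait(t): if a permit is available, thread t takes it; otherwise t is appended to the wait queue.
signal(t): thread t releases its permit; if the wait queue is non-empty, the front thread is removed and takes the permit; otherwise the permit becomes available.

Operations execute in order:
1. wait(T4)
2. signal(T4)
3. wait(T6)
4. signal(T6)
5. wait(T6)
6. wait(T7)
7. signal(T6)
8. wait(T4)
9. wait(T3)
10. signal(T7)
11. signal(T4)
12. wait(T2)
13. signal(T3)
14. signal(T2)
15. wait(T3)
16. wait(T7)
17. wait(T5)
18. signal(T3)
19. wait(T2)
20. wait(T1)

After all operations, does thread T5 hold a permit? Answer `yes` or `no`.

Step 1: wait(T4) -> count=0 queue=[] holders={T4}
Step 2: signal(T4) -> count=1 queue=[] holders={none}
Step 3: wait(T6) -> count=0 queue=[] holders={T6}
Step 4: signal(T6) -> count=1 queue=[] holders={none}
Step 5: wait(T6) -> count=0 queue=[] holders={T6}
Step 6: wait(T7) -> count=0 queue=[T7] holders={T6}
Step 7: signal(T6) -> count=0 queue=[] holders={T7}
Step 8: wait(T4) -> count=0 queue=[T4] holders={T7}
Step 9: wait(T3) -> count=0 queue=[T4,T3] holders={T7}
Step 10: signal(T7) -> count=0 queue=[T3] holders={T4}
Step 11: signal(T4) -> count=0 queue=[] holders={T3}
Step 12: wait(T2) -> count=0 queue=[T2] holders={T3}
Step 13: signal(T3) -> count=0 queue=[] holders={T2}
Step 14: signal(T2) -> count=1 queue=[] holders={none}
Step 15: wait(T3) -> count=0 queue=[] holders={T3}
Step 16: wait(T7) -> count=0 queue=[T7] holders={T3}
Step 17: wait(T5) -> count=0 queue=[T7,T5] holders={T3}
Step 18: signal(T3) -> count=0 queue=[T5] holders={T7}
Step 19: wait(T2) -> count=0 queue=[T5,T2] holders={T7}
Step 20: wait(T1) -> count=0 queue=[T5,T2,T1] holders={T7}
Final holders: {T7} -> T5 not in holders

Answer: no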